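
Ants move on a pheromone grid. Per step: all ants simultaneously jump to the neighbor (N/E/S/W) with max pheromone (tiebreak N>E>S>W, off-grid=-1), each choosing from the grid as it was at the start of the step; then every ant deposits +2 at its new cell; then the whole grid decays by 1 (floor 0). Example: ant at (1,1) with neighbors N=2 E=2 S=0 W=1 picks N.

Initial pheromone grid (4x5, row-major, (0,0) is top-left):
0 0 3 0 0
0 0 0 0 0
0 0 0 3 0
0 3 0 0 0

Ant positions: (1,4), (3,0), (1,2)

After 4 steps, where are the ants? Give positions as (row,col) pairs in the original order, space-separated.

Step 1: ant0:(1,4)->N->(0,4) | ant1:(3,0)->E->(3,1) | ant2:(1,2)->N->(0,2)
  grid max=4 at (0,2)
Step 2: ant0:(0,4)->S->(1,4) | ant1:(3,1)->N->(2,1) | ant2:(0,2)->E->(0,3)
  grid max=3 at (0,2)
Step 3: ant0:(1,4)->N->(0,4) | ant1:(2,1)->S->(3,1) | ant2:(0,3)->W->(0,2)
  grid max=4 at (0,2)
Step 4: ant0:(0,4)->S->(1,4) | ant1:(3,1)->N->(2,1) | ant2:(0,2)->E->(0,3)
  grid max=3 at (0,2)

(1,4) (2,1) (0,3)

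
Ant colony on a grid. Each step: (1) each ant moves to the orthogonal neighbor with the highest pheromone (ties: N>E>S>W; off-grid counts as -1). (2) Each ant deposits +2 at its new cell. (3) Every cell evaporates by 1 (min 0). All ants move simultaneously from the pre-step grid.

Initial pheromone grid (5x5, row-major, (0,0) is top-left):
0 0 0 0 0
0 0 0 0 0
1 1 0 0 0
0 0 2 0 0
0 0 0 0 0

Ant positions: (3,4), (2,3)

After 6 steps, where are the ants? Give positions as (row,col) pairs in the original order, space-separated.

Step 1: ant0:(3,4)->N->(2,4) | ant1:(2,3)->N->(1,3)
  grid max=1 at (1,3)
Step 2: ant0:(2,4)->N->(1,4) | ant1:(1,3)->N->(0,3)
  grid max=1 at (0,3)
Step 3: ant0:(1,4)->N->(0,4) | ant1:(0,3)->E->(0,4)
  grid max=3 at (0,4)
Step 4: ant0:(0,4)->S->(1,4) | ant1:(0,4)->S->(1,4)
  grid max=3 at (1,4)
Step 5: ant0:(1,4)->N->(0,4) | ant1:(1,4)->N->(0,4)
  grid max=5 at (0,4)
Step 6: ant0:(0,4)->S->(1,4) | ant1:(0,4)->S->(1,4)
  grid max=5 at (1,4)

(1,4) (1,4)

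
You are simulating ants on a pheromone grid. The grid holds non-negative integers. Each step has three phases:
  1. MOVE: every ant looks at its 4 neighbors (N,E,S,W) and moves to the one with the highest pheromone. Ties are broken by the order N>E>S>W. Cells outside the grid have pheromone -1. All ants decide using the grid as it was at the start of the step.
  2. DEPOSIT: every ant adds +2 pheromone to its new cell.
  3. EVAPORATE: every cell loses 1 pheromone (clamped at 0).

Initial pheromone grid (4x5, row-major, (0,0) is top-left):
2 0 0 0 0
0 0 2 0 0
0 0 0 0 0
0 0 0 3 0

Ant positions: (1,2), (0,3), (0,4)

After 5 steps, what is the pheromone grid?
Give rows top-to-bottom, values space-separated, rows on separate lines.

After step 1: ants at (0,2),(0,4),(1,4)
  1 0 1 0 1
  0 0 1 0 1
  0 0 0 0 0
  0 0 0 2 0
After step 2: ants at (1,2),(1,4),(0,4)
  0 0 0 0 2
  0 0 2 0 2
  0 0 0 0 0
  0 0 0 1 0
After step 3: ants at (0,2),(0,4),(1,4)
  0 0 1 0 3
  0 0 1 0 3
  0 0 0 0 0
  0 0 0 0 0
After step 4: ants at (1,2),(1,4),(0,4)
  0 0 0 0 4
  0 0 2 0 4
  0 0 0 0 0
  0 0 0 0 0
After step 5: ants at (0,2),(0,4),(1,4)
  0 0 1 0 5
  0 0 1 0 5
  0 0 0 0 0
  0 0 0 0 0

0 0 1 0 5
0 0 1 0 5
0 0 0 0 0
0 0 0 0 0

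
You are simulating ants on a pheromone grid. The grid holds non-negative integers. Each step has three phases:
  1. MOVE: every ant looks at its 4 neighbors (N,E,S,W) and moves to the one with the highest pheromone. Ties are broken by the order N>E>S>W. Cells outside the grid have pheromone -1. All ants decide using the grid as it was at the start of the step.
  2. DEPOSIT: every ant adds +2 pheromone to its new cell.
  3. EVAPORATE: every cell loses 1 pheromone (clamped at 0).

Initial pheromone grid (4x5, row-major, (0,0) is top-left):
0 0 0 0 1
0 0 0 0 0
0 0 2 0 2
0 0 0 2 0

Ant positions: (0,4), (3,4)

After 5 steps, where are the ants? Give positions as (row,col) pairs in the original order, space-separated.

Step 1: ant0:(0,4)->S->(1,4) | ant1:(3,4)->N->(2,4)
  grid max=3 at (2,4)
Step 2: ant0:(1,4)->S->(2,4) | ant1:(2,4)->N->(1,4)
  grid max=4 at (2,4)
Step 3: ant0:(2,4)->N->(1,4) | ant1:(1,4)->S->(2,4)
  grid max=5 at (2,4)
Step 4: ant0:(1,4)->S->(2,4) | ant1:(2,4)->N->(1,4)
  grid max=6 at (2,4)
Step 5: ant0:(2,4)->N->(1,4) | ant1:(1,4)->S->(2,4)
  grid max=7 at (2,4)

(1,4) (2,4)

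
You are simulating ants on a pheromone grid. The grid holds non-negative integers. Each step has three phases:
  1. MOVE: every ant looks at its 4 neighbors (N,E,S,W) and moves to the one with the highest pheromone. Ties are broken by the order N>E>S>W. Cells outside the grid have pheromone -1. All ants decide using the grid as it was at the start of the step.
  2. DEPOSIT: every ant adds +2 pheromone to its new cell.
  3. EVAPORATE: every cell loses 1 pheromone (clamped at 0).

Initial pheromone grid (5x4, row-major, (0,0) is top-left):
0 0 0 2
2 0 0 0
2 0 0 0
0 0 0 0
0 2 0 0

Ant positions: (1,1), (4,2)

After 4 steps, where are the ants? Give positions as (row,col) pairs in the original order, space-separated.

Step 1: ant0:(1,1)->W->(1,0) | ant1:(4,2)->W->(4,1)
  grid max=3 at (1,0)
Step 2: ant0:(1,0)->S->(2,0) | ant1:(4,1)->N->(3,1)
  grid max=2 at (1,0)
Step 3: ant0:(2,0)->N->(1,0) | ant1:(3,1)->S->(4,1)
  grid max=3 at (1,0)
Step 4: ant0:(1,0)->S->(2,0) | ant1:(4,1)->N->(3,1)
  grid max=2 at (1,0)

(2,0) (3,1)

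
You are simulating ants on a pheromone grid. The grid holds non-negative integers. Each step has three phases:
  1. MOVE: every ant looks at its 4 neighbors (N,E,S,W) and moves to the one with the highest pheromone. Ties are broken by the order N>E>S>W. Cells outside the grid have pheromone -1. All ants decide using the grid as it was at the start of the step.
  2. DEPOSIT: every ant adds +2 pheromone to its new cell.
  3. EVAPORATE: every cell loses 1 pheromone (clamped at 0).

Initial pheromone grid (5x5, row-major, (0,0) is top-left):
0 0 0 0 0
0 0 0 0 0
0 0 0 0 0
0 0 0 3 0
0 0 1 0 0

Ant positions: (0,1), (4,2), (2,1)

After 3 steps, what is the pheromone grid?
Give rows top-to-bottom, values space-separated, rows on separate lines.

After step 1: ants at (0,2),(3,2),(1,1)
  0 0 1 0 0
  0 1 0 0 0
  0 0 0 0 0
  0 0 1 2 0
  0 0 0 0 0
After step 2: ants at (0,3),(3,3),(0,1)
  0 1 0 1 0
  0 0 0 0 0
  0 0 0 0 0
  0 0 0 3 0
  0 0 0 0 0
After step 3: ants at (0,4),(2,3),(0,2)
  0 0 1 0 1
  0 0 0 0 0
  0 0 0 1 0
  0 0 0 2 0
  0 0 0 0 0

0 0 1 0 1
0 0 0 0 0
0 0 0 1 0
0 0 0 2 0
0 0 0 0 0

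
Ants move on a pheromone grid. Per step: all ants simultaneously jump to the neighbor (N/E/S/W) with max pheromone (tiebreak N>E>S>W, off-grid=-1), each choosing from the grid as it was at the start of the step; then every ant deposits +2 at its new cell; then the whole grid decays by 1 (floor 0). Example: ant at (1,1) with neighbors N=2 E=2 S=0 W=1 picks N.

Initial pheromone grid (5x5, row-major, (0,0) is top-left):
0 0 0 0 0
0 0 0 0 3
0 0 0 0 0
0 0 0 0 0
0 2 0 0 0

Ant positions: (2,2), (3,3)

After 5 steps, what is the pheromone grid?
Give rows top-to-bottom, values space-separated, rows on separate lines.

After step 1: ants at (1,2),(2,3)
  0 0 0 0 0
  0 0 1 0 2
  0 0 0 1 0
  0 0 0 0 0
  0 1 0 0 0
After step 2: ants at (0,2),(1,3)
  0 0 1 0 0
  0 0 0 1 1
  0 0 0 0 0
  0 0 0 0 0
  0 0 0 0 0
After step 3: ants at (0,3),(1,4)
  0 0 0 1 0
  0 0 0 0 2
  0 0 0 0 0
  0 0 0 0 0
  0 0 0 0 0
After step 4: ants at (0,4),(0,4)
  0 0 0 0 3
  0 0 0 0 1
  0 0 0 0 0
  0 0 0 0 0
  0 0 0 0 0
After step 5: ants at (1,4),(1,4)
  0 0 0 0 2
  0 0 0 0 4
  0 0 0 0 0
  0 0 0 0 0
  0 0 0 0 0

0 0 0 0 2
0 0 0 0 4
0 0 0 0 0
0 0 0 0 0
0 0 0 0 0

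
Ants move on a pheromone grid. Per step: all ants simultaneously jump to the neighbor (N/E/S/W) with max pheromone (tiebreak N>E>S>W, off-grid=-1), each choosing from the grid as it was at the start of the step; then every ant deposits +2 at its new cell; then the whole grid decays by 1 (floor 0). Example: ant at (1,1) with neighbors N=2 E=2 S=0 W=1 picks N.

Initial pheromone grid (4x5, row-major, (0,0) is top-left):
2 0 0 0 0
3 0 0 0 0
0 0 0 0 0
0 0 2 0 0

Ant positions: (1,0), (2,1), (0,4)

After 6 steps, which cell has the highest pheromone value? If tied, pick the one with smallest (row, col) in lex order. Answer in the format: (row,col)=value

Step 1: ant0:(1,0)->N->(0,0) | ant1:(2,1)->N->(1,1) | ant2:(0,4)->S->(1,4)
  grid max=3 at (0,0)
Step 2: ant0:(0,0)->S->(1,0) | ant1:(1,1)->W->(1,0) | ant2:(1,4)->N->(0,4)
  grid max=5 at (1,0)
Step 3: ant0:(1,0)->N->(0,0) | ant1:(1,0)->N->(0,0) | ant2:(0,4)->S->(1,4)
  grid max=5 at (0,0)
Step 4: ant0:(0,0)->S->(1,0) | ant1:(0,0)->S->(1,0) | ant2:(1,4)->N->(0,4)
  grid max=7 at (1,0)
Step 5: ant0:(1,0)->N->(0,0) | ant1:(1,0)->N->(0,0) | ant2:(0,4)->S->(1,4)
  grid max=7 at (0,0)
Step 6: ant0:(0,0)->S->(1,0) | ant1:(0,0)->S->(1,0) | ant2:(1,4)->N->(0,4)
  grid max=9 at (1,0)
Final grid:
  6 0 0 0 1
  9 0 0 0 0
  0 0 0 0 0
  0 0 0 0 0
Max pheromone 9 at (1,0)

Answer: (1,0)=9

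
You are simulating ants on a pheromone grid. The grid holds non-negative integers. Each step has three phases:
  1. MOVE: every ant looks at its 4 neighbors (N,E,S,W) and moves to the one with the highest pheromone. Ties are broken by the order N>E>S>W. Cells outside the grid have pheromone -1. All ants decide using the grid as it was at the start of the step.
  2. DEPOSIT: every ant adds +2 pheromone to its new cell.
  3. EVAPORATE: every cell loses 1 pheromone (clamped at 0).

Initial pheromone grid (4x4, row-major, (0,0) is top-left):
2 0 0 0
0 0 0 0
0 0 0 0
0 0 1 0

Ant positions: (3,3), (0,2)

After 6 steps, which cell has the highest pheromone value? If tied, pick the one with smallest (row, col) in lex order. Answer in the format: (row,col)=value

Step 1: ant0:(3,3)->W->(3,2) | ant1:(0,2)->E->(0,3)
  grid max=2 at (3,2)
Step 2: ant0:(3,2)->N->(2,2) | ant1:(0,3)->S->(1,3)
  grid max=1 at (1,3)
Step 3: ant0:(2,2)->S->(3,2) | ant1:(1,3)->N->(0,3)
  grid max=2 at (3,2)
Step 4: ant0:(3,2)->N->(2,2) | ant1:(0,3)->S->(1,3)
  grid max=1 at (1,3)
Step 5: ant0:(2,2)->S->(3,2) | ant1:(1,3)->N->(0,3)
  grid max=2 at (3,2)
Step 6: ant0:(3,2)->N->(2,2) | ant1:(0,3)->S->(1,3)
  grid max=1 at (1,3)
Final grid:
  0 0 0 0
  0 0 0 1
  0 0 1 0
  0 0 1 0
Max pheromone 1 at (1,3)

Answer: (1,3)=1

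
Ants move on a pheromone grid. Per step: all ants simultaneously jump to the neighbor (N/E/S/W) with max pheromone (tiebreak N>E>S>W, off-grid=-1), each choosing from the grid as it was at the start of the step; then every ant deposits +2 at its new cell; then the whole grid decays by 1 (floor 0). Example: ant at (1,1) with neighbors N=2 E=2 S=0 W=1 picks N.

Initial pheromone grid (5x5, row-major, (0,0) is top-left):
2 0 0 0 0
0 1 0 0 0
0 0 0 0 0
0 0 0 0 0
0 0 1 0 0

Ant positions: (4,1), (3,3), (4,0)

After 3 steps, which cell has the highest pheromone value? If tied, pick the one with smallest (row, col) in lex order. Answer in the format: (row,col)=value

Answer: (4,2)=2

Derivation:
Step 1: ant0:(4,1)->E->(4,2) | ant1:(3,3)->N->(2,3) | ant2:(4,0)->N->(3,0)
  grid max=2 at (4,2)
Step 2: ant0:(4,2)->N->(3,2) | ant1:(2,3)->N->(1,3) | ant2:(3,0)->N->(2,0)
  grid max=1 at (1,3)
Step 3: ant0:(3,2)->S->(4,2) | ant1:(1,3)->N->(0,3) | ant2:(2,0)->N->(1,0)
  grid max=2 at (4,2)
Final grid:
  0 0 0 1 0
  1 0 0 0 0
  0 0 0 0 0
  0 0 0 0 0
  0 0 2 0 0
Max pheromone 2 at (4,2)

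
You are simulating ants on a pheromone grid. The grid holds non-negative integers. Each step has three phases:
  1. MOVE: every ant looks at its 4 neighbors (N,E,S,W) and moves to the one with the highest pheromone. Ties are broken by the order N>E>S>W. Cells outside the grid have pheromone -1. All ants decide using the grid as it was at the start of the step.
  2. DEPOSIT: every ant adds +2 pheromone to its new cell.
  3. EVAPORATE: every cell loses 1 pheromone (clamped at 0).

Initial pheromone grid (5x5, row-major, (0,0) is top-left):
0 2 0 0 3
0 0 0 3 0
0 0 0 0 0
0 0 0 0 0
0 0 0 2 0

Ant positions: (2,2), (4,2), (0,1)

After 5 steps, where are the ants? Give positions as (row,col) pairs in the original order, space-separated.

Step 1: ant0:(2,2)->N->(1,2) | ant1:(4,2)->E->(4,3) | ant2:(0,1)->E->(0,2)
  grid max=3 at (4,3)
Step 2: ant0:(1,2)->E->(1,3) | ant1:(4,3)->N->(3,3) | ant2:(0,2)->S->(1,2)
  grid max=3 at (1,3)
Step 3: ant0:(1,3)->W->(1,2) | ant1:(3,3)->S->(4,3) | ant2:(1,2)->E->(1,3)
  grid max=4 at (1,3)
Step 4: ant0:(1,2)->E->(1,3) | ant1:(4,3)->N->(3,3) | ant2:(1,3)->W->(1,2)
  grid max=5 at (1,3)
Step 5: ant0:(1,3)->W->(1,2) | ant1:(3,3)->S->(4,3) | ant2:(1,2)->E->(1,3)
  grid max=6 at (1,3)

(1,2) (4,3) (1,3)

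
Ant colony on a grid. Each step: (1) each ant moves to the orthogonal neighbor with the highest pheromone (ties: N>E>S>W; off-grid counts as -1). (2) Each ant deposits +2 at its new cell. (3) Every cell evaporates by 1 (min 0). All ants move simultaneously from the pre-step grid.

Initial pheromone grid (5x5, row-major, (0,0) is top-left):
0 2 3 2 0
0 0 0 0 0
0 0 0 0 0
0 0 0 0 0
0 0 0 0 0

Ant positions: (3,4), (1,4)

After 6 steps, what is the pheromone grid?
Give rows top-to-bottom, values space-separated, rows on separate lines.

After step 1: ants at (2,4),(0,4)
  0 1 2 1 1
  0 0 0 0 0
  0 0 0 0 1
  0 0 0 0 0
  0 0 0 0 0
After step 2: ants at (1,4),(0,3)
  0 0 1 2 0
  0 0 0 0 1
  0 0 0 0 0
  0 0 0 0 0
  0 0 0 0 0
After step 3: ants at (0,4),(0,2)
  0 0 2 1 1
  0 0 0 0 0
  0 0 0 0 0
  0 0 0 0 0
  0 0 0 0 0
After step 4: ants at (0,3),(0,3)
  0 0 1 4 0
  0 0 0 0 0
  0 0 0 0 0
  0 0 0 0 0
  0 0 0 0 0
After step 5: ants at (0,2),(0,2)
  0 0 4 3 0
  0 0 0 0 0
  0 0 0 0 0
  0 0 0 0 0
  0 0 0 0 0
After step 6: ants at (0,3),(0,3)
  0 0 3 6 0
  0 0 0 0 0
  0 0 0 0 0
  0 0 0 0 0
  0 0 0 0 0

0 0 3 6 0
0 0 0 0 0
0 0 0 0 0
0 0 0 0 0
0 0 0 0 0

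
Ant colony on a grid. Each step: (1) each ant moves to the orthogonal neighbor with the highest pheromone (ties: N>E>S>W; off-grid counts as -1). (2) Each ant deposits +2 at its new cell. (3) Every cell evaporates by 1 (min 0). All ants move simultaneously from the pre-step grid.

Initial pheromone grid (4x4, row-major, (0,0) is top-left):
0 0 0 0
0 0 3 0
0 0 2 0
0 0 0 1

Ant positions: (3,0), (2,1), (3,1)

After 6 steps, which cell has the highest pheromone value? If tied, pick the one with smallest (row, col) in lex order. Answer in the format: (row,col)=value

Step 1: ant0:(3,0)->N->(2,0) | ant1:(2,1)->E->(2,2) | ant2:(3,1)->N->(2,1)
  grid max=3 at (2,2)
Step 2: ant0:(2,0)->E->(2,1) | ant1:(2,2)->N->(1,2) | ant2:(2,1)->E->(2,2)
  grid max=4 at (2,2)
Step 3: ant0:(2,1)->E->(2,2) | ant1:(1,2)->S->(2,2) | ant2:(2,2)->N->(1,2)
  grid max=7 at (2,2)
Step 4: ant0:(2,2)->N->(1,2) | ant1:(2,2)->N->(1,2) | ant2:(1,2)->S->(2,2)
  grid max=8 at (2,2)
Step 5: ant0:(1,2)->S->(2,2) | ant1:(1,2)->S->(2,2) | ant2:(2,2)->N->(1,2)
  grid max=11 at (2,2)
Step 6: ant0:(2,2)->N->(1,2) | ant1:(2,2)->N->(1,2) | ant2:(1,2)->S->(2,2)
  grid max=12 at (2,2)
Final grid:
  0 0 0 0
  0 0 11 0
  0 0 12 0
  0 0 0 0
Max pheromone 12 at (2,2)

Answer: (2,2)=12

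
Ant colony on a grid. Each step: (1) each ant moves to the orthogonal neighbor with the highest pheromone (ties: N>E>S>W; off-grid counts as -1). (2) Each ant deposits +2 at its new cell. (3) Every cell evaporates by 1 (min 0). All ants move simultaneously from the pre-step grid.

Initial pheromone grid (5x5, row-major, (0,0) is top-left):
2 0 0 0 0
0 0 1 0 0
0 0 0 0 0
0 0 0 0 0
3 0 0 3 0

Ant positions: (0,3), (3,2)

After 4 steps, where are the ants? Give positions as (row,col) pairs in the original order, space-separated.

Step 1: ant0:(0,3)->E->(0,4) | ant1:(3,2)->N->(2,2)
  grid max=2 at (4,0)
Step 2: ant0:(0,4)->S->(1,4) | ant1:(2,2)->N->(1,2)
  grid max=1 at (1,2)
Step 3: ant0:(1,4)->N->(0,4) | ant1:(1,2)->N->(0,2)
  grid max=1 at (0,2)
Step 4: ant0:(0,4)->S->(1,4) | ant1:(0,2)->E->(0,3)
  grid max=1 at (0,3)

(1,4) (0,3)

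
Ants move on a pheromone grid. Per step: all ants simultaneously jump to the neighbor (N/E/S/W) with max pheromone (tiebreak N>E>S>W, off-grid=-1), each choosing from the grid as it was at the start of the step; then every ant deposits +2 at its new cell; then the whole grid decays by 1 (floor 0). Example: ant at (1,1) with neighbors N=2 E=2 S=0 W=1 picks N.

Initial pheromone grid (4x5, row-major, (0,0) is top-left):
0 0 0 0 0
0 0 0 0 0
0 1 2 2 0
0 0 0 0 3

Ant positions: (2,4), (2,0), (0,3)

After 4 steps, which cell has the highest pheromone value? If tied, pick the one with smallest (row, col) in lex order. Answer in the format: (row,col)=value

Answer: (3,4)=5

Derivation:
Step 1: ant0:(2,4)->S->(3,4) | ant1:(2,0)->E->(2,1) | ant2:(0,3)->E->(0,4)
  grid max=4 at (3,4)
Step 2: ant0:(3,4)->N->(2,4) | ant1:(2,1)->E->(2,2) | ant2:(0,4)->S->(1,4)
  grid max=3 at (3,4)
Step 3: ant0:(2,4)->S->(3,4) | ant1:(2,2)->W->(2,1) | ant2:(1,4)->S->(2,4)
  grid max=4 at (3,4)
Step 4: ant0:(3,4)->N->(2,4) | ant1:(2,1)->E->(2,2) | ant2:(2,4)->S->(3,4)
  grid max=5 at (3,4)
Final grid:
  0 0 0 0 0
  0 0 0 0 0
  0 1 2 0 3
  0 0 0 0 5
Max pheromone 5 at (3,4)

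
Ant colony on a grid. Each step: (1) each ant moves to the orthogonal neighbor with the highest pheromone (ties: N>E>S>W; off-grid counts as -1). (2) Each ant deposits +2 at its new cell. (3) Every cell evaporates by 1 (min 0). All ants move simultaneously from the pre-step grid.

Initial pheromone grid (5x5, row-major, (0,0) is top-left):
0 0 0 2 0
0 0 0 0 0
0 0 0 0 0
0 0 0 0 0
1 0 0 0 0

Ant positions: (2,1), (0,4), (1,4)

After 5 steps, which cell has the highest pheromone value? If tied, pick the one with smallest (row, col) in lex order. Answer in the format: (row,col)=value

Step 1: ant0:(2,1)->N->(1,1) | ant1:(0,4)->W->(0,3) | ant2:(1,4)->N->(0,4)
  grid max=3 at (0,3)
Step 2: ant0:(1,1)->N->(0,1) | ant1:(0,3)->E->(0,4) | ant2:(0,4)->W->(0,3)
  grid max=4 at (0,3)
Step 3: ant0:(0,1)->E->(0,2) | ant1:(0,4)->W->(0,3) | ant2:(0,3)->E->(0,4)
  grid max=5 at (0,3)
Step 4: ant0:(0,2)->E->(0,3) | ant1:(0,3)->E->(0,4) | ant2:(0,4)->W->(0,3)
  grid max=8 at (0,3)
Step 5: ant0:(0,3)->E->(0,4) | ant1:(0,4)->W->(0,3) | ant2:(0,3)->E->(0,4)
  grid max=9 at (0,3)
Final grid:
  0 0 0 9 7
  0 0 0 0 0
  0 0 0 0 0
  0 0 0 0 0
  0 0 0 0 0
Max pheromone 9 at (0,3)

Answer: (0,3)=9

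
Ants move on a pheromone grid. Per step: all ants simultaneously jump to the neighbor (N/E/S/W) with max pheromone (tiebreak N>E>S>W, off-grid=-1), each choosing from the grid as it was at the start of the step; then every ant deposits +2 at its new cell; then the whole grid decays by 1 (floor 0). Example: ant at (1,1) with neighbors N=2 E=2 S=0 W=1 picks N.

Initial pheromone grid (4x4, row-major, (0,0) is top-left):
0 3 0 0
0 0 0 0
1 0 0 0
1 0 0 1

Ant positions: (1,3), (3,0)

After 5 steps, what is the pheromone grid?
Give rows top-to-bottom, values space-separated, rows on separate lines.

After step 1: ants at (0,3),(2,0)
  0 2 0 1
  0 0 0 0
  2 0 0 0
  0 0 0 0
After step 2: ants at (1,3),(1,0)
  0 1 0 0
  1 0 0 1
  1 0 0 0
  0 0 0 0
After step 3: ants at (0,3),(2,0)
  0 0 0 1
  0 0 0 0
  2 0 0 0
  0 0 0 0
After step 4: ants at (1,3),(1,0)
  0 0 0 0
  1 0 0 1
  1 0 0 0
  0 0 0 0
After step 5: ants at (0,3),(2,0)
  0 0 0 1
  0 0 0 0
  2 0 0 0
  0 0 0 0

0 0 0 1
0 0 0 0
2 0 0 0
0 0 0 0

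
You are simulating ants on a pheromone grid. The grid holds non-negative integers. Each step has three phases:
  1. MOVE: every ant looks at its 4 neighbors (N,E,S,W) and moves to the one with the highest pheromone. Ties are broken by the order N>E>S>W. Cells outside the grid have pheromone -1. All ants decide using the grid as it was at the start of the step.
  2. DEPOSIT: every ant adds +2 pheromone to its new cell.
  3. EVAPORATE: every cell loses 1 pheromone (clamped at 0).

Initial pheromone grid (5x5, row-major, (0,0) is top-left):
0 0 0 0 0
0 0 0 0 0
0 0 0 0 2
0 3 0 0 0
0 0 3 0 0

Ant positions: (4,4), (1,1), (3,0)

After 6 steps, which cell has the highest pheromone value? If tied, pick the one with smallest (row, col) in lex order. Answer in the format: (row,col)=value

Answer: (2,4)=4

Derivation:
Step 1: ant0:(4,4)->N->(3,4) | ant1:(1,1)->N->(0,1) | ant2:(3,0)->E->(3,1)
  grid max=4 at (3,1)
Step 2: ant0:(3,4)->N->(2,4) | ant1:(0,1)->E->(0,2) | ant2:(3,1)->N->(2,1)
  grid max=3 at (3,1)
Step 3: ant0:(2,4)->N->(1,4) | ant1:(0,2)->E->(0,3) | ant2:(2,1)->S->(3,1)
  grid max=4 at (3,1)
Step 4: ant0:(1,4)->S->(2,4) | ant1:(0,3)->E->(0,4) | ant2:(3,1)->N->(2,1)
  grid max=3 at (3,1)
Step 5: ant0:(2,4)->N->(1,4) | ant1:(0,4)->S->(1,4) | ant2:(2,1)->S->(3,1)
  grid max=4 at (3,1)
Step 6: ant0:(1,4)->S->(2,4) | ant1:(1,4)->S->(2,4) | ant2:(3,1)->N->(2,1)
  grid max=4 at (2,4)
Final grid:
  0 0 0 0 0
  0 0 0 0 2
  0 1 0 0 4
  0 3 0 0 0
  0 0 0 0 0
Max pheromone 4 at (2,4)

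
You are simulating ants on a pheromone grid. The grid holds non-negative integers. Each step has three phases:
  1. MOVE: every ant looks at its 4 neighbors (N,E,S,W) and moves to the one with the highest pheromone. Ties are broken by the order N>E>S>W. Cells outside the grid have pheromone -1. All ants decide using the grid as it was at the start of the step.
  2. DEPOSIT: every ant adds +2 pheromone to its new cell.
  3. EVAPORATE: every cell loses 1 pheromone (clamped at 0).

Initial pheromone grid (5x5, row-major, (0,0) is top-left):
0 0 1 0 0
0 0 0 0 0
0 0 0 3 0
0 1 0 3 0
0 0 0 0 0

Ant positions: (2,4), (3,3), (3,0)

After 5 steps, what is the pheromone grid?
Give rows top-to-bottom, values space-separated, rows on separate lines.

After step 1: ants at (2,3),(2,3),(3,1)
  0 0 0 0 0
  0 0 0 0 0
  0 0 0 6 0
  0 2 0 2 0
  0 0 0 0 0
After step 2: ants at (3,3),(3,3),(2,1)
  0 0 0 0 0
  0 0 0 0 0
  0 1 0 5 0
  0 1 0 5 0
  0 0 0 0 0
After step 3: ants at (2,3),(2,3),(3,1)
  0 0 0 0 0
  0 0 0 0 0
  0 0 0 8 0
  0 2 0 4 0
  0 0 0 0 0
After step 4: ants at (3,3),(3,3),(2,1)
  0 0 0 0 0
  0 0 0 0 0
  0 1 0 7 0
  0 1 0 7 0
  0 0 0 0 0
After step 5: ants at (2,3),(2,3),(3,1)
  0 0 0 0 0
  0 0 0 0 0
  0 0 0 10 0
  0 2 0 6 0
  0 0 0 0 0

0 0 0 0 0
0 0 0 0 0
0 0 0 10 0
0 2 0 6 0
0 0 0 0 0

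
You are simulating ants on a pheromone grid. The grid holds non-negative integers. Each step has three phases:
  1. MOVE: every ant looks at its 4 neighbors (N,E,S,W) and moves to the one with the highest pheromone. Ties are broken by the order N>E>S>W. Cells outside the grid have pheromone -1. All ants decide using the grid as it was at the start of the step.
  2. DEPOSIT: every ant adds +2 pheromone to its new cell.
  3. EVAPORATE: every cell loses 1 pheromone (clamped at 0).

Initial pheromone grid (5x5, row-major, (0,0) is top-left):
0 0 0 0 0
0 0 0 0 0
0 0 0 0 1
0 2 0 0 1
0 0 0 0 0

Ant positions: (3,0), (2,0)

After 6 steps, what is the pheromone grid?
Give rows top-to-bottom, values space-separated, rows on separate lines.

After step 1: ants at (3,1),(1,0)
  0 0 0 0 0
  1 0 0 0 0
  0 0 0 0 0
  0 3 0 0 0
  0 0 0 0 0
After step 2: ants at (2,1),(0,0)
  1 0 0 0 0
  0 0 0 0 0
  0 1 0 0 0
  0 2 0 0 0
  0 0 0 0 0
After step 3: ants at (3,1),(0,1)
  0 1 0 0 0
  0 0 0 0 0
  0 0 0 0 0
  0 3 0 0 0
  0 0 0 0 0
After step 4: ants at (2,1),(0,2)
  0 0 1 0 0
  0 0 0 0 0
  0 1 0 0 0
  0 2 0 0 0
  0 0 0 0 0
After step 5: ants at (3,1),(0,3)
  0 0 0 1 0
  0 0 0 0 0
  0 0 0 0 0
  0 3 0 0 0
  0 0 0 0 0
After step 6: ants at (2,1),(0,4)
  0 0 0 0 1
  0 0 0 0 0
  0 1 0 0 0
  0 2 0 0 0
  0 0 0 0 0

0 0 0 0 1
0 0 0 0 0
0 1 0 0 0
0 2 0 0 0
0 0 0 0 0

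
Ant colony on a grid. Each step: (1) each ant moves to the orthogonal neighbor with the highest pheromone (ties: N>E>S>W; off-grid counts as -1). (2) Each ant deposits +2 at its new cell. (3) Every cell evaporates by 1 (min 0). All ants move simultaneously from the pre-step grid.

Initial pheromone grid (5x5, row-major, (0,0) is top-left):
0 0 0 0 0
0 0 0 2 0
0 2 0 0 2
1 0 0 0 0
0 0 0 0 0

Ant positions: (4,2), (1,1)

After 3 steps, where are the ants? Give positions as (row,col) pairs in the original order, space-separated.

Step 1: ant0:(4,2)->N->(3,2) | ant1:(1,1)->S->(2,1)
  grid max=3 at (2,1)
Step 2: ant0:(3,2)->N->(2,2) | ant1:(2,1)->N->(1,1)
  grid max=2 at (2,1)
Step 3: ant0:(2,2)->W->(2,1) | ant1:(1,1)->S->(2,1)
  grid max=5 at (2,1)

(2,1) (2,1)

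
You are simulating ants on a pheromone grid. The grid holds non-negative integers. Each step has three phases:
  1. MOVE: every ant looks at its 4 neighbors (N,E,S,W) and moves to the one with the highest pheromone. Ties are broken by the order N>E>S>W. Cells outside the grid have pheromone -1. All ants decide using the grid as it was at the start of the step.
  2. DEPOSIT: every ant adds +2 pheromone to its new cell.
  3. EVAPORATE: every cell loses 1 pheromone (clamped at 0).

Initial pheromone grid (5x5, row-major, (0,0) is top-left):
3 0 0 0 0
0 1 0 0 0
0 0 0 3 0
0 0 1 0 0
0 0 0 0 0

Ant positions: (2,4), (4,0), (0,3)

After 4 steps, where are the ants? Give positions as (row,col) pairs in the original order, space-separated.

Step 1: ant0:(2,4)->W->(2,3) | ant1:(4,0)->N->(3,0) | ant2:(0,3)->E->(0,4)
  grid max=4 at (2,3)
Step 2: ant0:(2,3)->N->(1,3) | ant1:(3,0)->N->(2,0) | ant2:(0,4)->S->(1,4)
  grid max=3 at (2,3)
Step 3: ant0:(1,3)->S->(2,3) | ant1:(2,0)->N->(1,0) | ant2:(1,4)->W->(1,3)
  grid max=4 at (2,3)
Step 4: ant0:(2,3)->N->(1,3) | ant1:(1,0)->N->(0,0) | ant2:(1,3)->S->(2,3)
  grid max=5 at (2,3)

(1,3) (0,0) (2,3)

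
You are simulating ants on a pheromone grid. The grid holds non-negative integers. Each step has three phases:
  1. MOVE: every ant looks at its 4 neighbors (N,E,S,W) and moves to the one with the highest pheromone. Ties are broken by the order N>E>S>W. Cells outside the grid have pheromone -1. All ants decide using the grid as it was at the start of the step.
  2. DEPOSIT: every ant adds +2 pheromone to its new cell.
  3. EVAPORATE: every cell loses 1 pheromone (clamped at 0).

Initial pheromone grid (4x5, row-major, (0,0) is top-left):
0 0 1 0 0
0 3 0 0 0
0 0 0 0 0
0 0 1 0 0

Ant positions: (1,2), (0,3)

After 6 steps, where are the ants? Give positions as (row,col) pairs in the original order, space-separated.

Step 1: ant0:(1,2)->W->(1,1) | ant1:(0,3)->W->(0,2)
  grid max=4 at (1,1)
Step 2: ant0:(1,1)->N->(0,1) | ant1:(0,2)->E->(0,3)
  grid max=3 at (1,1)
Step 3: ant0:(0,1)->S->(1,1) | ant1:(0,3)->W->(0,2)
  grid max=4 at (1,1)
Step 4: ant0:(1,1)->N->(0,1) | ant1:(0,2)->E->(0,3)
  grid max=3 at (1,1)
Step 5: ant0:(0,1)->S->(1,1) | ant1:(0,3)->W->(0,2)
  grid max=4 at (1,1)
Step 6: ant0:(1,1)->N->(0,1) | ant1:(0,2)->E->(0,3)
  grid max=3 at (1,1)

(0,1) (0,3)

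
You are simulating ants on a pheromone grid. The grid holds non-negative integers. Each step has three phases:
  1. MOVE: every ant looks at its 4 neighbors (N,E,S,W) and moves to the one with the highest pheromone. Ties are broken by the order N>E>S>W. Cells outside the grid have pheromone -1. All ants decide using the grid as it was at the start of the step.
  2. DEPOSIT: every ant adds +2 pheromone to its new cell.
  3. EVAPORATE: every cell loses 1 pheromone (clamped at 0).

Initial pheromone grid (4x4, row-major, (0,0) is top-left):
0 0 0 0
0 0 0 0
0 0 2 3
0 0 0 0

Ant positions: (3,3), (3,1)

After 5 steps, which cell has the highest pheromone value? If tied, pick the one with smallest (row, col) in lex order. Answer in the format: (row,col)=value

Answer: (2,3)=8

Derivation:
Step 1: ant0:(3,3)->N->(2,3) | ant1:(3,1)->N->(2,1)
  grid max=4 at (2,3)
Step 2: ant0:(2,3)->W->(2,2) | ant1:(2,1)->E->(2,2)
  grid max=4 at (2,2)
Step 3: ant0:(2,2)->E->(2,3) | ant1:(2,2)->E->(2,3)
  grid max=6 at (2,3)
Step 4: ant0:(2,3)->W->(2,2) | ant1:(2,3)->W->(2,2)
  grid max=6 at (2,2)
Step 5: ant0:(2,2)->E->(2,3) | ant1:(2,2)->E->(2,3)
  grid max=8 at (2,3)
Final grid:
  0 0 0 0
  0 0 0 0
  0 0 5 8
  0 0 0 0
Max pheromone 8 at (2,3)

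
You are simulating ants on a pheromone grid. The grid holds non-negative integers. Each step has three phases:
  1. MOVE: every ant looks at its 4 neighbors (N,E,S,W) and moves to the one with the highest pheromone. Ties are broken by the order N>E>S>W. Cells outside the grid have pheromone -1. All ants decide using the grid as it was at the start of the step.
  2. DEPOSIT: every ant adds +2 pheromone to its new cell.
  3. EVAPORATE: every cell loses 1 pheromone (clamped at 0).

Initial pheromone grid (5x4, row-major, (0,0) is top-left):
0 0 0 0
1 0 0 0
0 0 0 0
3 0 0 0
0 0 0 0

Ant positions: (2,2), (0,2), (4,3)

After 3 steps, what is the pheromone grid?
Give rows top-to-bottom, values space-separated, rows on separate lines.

After step 1: ants at (1,2),(0,3),(3,3)
  0 0 0 1
  0 0 1 0
  0 0 0 0
  2 0 0 1
  0 0 0 0
After step 2: ants at (0,2),(1,3),(2,3)
  0 0 1 0
  0 0 0 1
  0 0 0 1
  1 0 0 0
  0 0 0 0
After step 3: ants at (0,3),(2,3),(1,3)
  0 0 0 1
  0 0 0 2
  0 0 0 2
  0 0 0 0
  0 0 0 0

0 0 0 1
0 0 0 2
0 0 0 2
0 0 0 0
0 0 0 0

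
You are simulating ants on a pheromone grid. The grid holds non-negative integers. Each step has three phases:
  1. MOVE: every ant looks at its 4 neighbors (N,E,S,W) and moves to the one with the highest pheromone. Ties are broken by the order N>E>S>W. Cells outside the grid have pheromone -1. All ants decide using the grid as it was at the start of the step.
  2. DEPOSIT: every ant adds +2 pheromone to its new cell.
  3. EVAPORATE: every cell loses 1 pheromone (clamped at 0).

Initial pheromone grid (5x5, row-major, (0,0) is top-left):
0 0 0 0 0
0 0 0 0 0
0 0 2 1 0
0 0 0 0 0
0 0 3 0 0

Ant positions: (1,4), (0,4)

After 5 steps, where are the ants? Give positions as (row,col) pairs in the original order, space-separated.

Step 1: ant0:(1,4)->N->(0,4) | ant1:(0,4)->S->(1,4)
  grid max=2 at (4,2)
Step 2: ant0:(0,4)->S->(1,4) | ant1:(1,4)->N->(0,4)
  grid max=2 at (0,4)
Step 3: ant0:(1,4)->N->(0,4) | ant1:(0,4)->S->(1,4)
  grid max=3 at (0,4)
Step 4: ant0:(0,4)->S->(1,4) | ant1:(1,4)->N->(0,4)
  grid max=4 at (0,4)
Step 5: ant0:(1,4)->N->(0,4) | ant1:(0,4)->S->(1,4)
  grid max=5 at (0,4)

(0,4) (1,4)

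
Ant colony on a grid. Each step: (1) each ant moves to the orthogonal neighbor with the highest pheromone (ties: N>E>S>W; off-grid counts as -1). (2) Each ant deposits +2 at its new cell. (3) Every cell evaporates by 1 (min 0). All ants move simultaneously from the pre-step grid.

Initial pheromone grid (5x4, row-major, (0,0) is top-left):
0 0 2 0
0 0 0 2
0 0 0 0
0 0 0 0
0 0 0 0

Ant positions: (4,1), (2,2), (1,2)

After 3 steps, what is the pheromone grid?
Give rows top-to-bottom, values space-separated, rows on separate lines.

After step 1: ants at (3,1),(1,2),(0,2)
  0 0 3 0
  0 0 1 1
  0 0 0 0
  0 1 0 0
  0 0 0 0
After step 2: ants at (2,1),(0,2),(1,2)
  0 0 4 0
  0 0 2 0
  0 1 0 0
  0 0 0 0
  0 0 0 0
After step 3: ants at (1,1),(1,2),(0,2)
  0 0 5 0
  0 1 3 0
  0 0 0 0
  0 0 0 0
  0 0 0 0

0 0 5 0
0 1 3 0
0 0 0 0
0 0 0 0
0 0 0 0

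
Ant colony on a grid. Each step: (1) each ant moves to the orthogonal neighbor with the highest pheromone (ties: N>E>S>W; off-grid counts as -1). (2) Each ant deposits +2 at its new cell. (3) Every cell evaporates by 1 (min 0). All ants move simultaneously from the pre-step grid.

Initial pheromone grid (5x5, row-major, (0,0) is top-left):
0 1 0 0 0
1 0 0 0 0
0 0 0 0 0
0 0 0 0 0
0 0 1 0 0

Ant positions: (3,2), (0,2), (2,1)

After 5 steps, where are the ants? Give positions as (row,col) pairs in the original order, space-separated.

Step 1: ant0:(3,2)->S->(4,2) | ant1:(0,2)->W->(0,1) | ant2:(2,1)->N->(1,1)
  grid max=2 at (0,1)
Step 2: ant0:(4,2)->N->(3,2) | ant1:(0,1)->S->(1,1) | ant2:(1,1)->N->(0,1)
  grid max=3 at (0,1)
Step 3: ant0:(3,2)->S->(4,2) | ant1:(1,1)->N->(0,1) | ant2:(0,1)->S->(1,1)
  grid max=4 at (0,1)
Step 4: ant0:(4,2)->N->(3,2) | ant1:(0,1)->S->(1,1) | ant2:(1,1)->N->(0,1)
  grid max=5 at (0,1)
Step 5: ant0:(3,2)->S->(4,2) | ant1:(1,1)->N->(0,1) | ant2:(0,1)->S->(1,1)
  grid max=6 at (0,1)

(4,2) (0,1) (1,1)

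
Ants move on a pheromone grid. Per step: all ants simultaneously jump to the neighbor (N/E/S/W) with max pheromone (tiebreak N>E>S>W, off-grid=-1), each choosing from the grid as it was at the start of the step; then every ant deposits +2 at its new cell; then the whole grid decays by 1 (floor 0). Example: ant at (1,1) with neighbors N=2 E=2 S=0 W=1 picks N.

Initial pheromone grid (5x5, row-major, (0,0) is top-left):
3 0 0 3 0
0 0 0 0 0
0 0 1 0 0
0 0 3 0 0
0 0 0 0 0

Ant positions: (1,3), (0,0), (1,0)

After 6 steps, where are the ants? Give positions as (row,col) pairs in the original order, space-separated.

Step 1: ant0:(1,3)->N->(0,3) | ant1:(0,0)->E->(0,1) | ant2:(1,0)->N->(0,0)
  grid max=4 at (0,0)
Step 2: ant0:(0,3)->E->(0,4) | ant1:(0,1)->W->(0,0) | ant2:(0,0)->E->(0,1)
  grid max=5 at (0,0)
Step 3: ant0:(0,4)->W->(0,3) | ant1:(0,0)->E->(0,1) | ant2:(0,1)->W->(0,0)
  grid max=6 at (0,0)
Step 4: ant0:(0,3)->E->(0,4) | ant1:(0,1)->W->(0,0) | ant2:(0,0)->E->(0,1)
  grid max=7 at (0,0)
Step 5: ant0:(0,4)->W->(0,3) | ant1:(0,0)->E->(0,1) | ant2:(0,1)->W->(0,0)
  grid max=8 at (0,0)
Step 6: ant0:(0,3)->E->(0,4) | ant1:(0,1)->W->(0,0) | ant2:(0,0)->E->(0,1)
  grid max=9 at (0,0)

(0,4) (0,0) (0,1)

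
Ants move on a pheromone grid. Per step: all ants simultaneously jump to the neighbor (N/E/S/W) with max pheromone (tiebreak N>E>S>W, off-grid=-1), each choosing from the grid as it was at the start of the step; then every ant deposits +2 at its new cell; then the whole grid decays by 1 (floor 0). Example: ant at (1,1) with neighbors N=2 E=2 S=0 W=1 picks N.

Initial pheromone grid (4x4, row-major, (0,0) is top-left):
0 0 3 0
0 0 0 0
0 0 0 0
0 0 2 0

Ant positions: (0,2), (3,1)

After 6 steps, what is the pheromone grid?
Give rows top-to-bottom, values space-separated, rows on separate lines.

After step 1: ants at (0,3),(3,2)
  0 0 2 1
  0 0 0 0
  0 0 0 0
  0 0 3 0
After step 2: ants at (0,2),(2,2)
  0 0 3 0
  0 0 0 0
  0 0 1 0
  0 0 2 0
After step 3: ants at (0,3),(3,2)
  0 0 2 1
  0 0 0 0
  0 0 0 0
  0 0 3 0
After step 4: ants at (0,2),(2,2)
  0 0 3 0
  0 0 0 0
  0 0 1 0
  0 0 2 0
After step 5: ants at (0,3),(3,2)
  0 0 2 1
  0 0 0 0
  0 0 0 0
  0 0 3 0
After step 6: ants at (0,2),(2,2)
  0 0 3 0
  0 0 0 0
  0 0 1 0
  0 0 2 0

0 0 3 0
0 0 0 0
0 0 1 0
0 0 2 0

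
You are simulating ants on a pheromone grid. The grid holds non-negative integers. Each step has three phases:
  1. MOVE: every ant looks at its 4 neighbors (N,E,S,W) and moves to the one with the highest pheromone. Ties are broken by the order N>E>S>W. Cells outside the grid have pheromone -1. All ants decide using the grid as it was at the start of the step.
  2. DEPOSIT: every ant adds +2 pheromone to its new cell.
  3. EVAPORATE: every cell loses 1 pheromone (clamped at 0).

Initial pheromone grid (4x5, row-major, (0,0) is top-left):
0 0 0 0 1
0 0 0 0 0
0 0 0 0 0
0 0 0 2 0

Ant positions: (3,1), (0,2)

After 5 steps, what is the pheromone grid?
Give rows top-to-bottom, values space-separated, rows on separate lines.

After step 1: ants at (2,1),(0,3)
  0 0 0 1 0
  0 0 0 0 0
  0 1 0 0 0
  0 0 0 1 0
After step 2: ants at (1,1),(0,4)
  0 0 0 0 1
  0 1 0 0 0
  0 0 0 0 0
  0 0 0 0 0
After step 3: ants at (0,1),(1,4)
  0 1 0 0 0
  0 0 0 0 1
  0 0 0 0 0
  0 0 0 0 0
After step 4: ants at (0,2),(0,4)
  0 0 1 0 1
  0 0 0 0 0
  0 0 0 0 0
  0 0 0 0 0
After step 5: ants at (0,3),(1,4)
  0 0 0 1 0
  0 0 0 0 1
  0 0 0 0 0
  0 0 0 0 0

0 0 0 1 0
0 0 0 0 1
0 0 0 0 0
0 0 0 0 0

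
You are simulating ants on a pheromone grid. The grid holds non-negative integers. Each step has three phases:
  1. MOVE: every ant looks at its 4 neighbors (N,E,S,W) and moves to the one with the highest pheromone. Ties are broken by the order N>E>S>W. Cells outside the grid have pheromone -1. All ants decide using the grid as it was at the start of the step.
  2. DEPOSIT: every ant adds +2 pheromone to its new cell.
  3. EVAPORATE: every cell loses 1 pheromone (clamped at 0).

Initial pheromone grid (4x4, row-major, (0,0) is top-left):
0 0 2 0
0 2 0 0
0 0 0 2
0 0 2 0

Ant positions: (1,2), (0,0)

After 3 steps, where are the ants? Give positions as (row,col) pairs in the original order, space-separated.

Step 1: ant0:(1,2)->N->(0,2) | ant1:(0,0)->E->(0,1)
  grid max=3 at (0,2)
Step 2: ant0:(0,2)->W->(0,1) | ant1:(0,1)->E->(0,2)
  grid max=4 at (0,2)
Step 3: ant0:(0,1)->E->(0,2) | ant1:(0,2)->W->(0,1)
  grid max=5 at (0,2)

(0,2) (0,1)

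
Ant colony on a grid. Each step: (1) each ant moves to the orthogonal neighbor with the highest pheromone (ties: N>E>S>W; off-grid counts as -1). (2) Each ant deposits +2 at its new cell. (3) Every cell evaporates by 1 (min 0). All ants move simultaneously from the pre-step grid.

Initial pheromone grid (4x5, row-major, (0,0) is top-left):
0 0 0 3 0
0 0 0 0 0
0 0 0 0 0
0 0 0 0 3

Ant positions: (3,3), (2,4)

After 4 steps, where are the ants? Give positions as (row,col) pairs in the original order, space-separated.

Step 1: ant0:(3,3)->E->(3,4) | ant1:(2,4)->S->(3,4)
  grid max=6 at (3,4)
Step 2: ant0:(3,4)->N->(2,4) | ant1:(3,4)->N->(2,4)
  grid max=5 at (3,4)
Step 3: ant0:(2,4)->S->(3,4) | ant1:(2,4)->S->(3,4)
  grid max=8 at (3,4)
Step 4: ant0:(3,4)->N->(2,4) | ant1:(3,4)->N->(2,4)
  grid max=7 at (3,4)

(2,4) (2,4)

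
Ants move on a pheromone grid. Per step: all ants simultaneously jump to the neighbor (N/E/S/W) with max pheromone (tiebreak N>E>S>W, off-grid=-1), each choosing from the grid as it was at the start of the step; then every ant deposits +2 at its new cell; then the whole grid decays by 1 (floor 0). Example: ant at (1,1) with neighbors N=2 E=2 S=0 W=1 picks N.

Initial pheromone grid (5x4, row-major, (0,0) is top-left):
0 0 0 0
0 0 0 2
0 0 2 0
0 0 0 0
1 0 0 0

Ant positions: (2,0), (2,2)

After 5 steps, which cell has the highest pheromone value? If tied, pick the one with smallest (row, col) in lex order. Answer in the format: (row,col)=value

Answer: (0,3)=3

Derivation:
Step 1: ant0:(2,0)->N->(1,0) | ant1:(2,2)->N->(1,2)
  grid max=1 at (1,0)
Step 2: ant0:(1,0)->N->(0,0) | ant1:(1,2)->E->(1,3)
  grid max=2 at (1,3)
Step 3: ant0:(0,0)->E->(0,1) | ant1:(1,3)->N->(0,3)
  grid max=1 at (0,1)
Step 4: ant0:(0,1)->E->(0,2) | ant1:(0,3)->S->(1,3)
  grid max=2 at (1,3)
Step 5: ant0:(0,2)->E->(0,3) | ant1:(1,3)->N->(0,3)
  grid max=3 at (0,3)
Final grid:
  0 0 0 3
  0 0 0 1
  0 0 0 0
  0 0 0 0
  0 0 0 0
Max pheromone 3 at (0,3)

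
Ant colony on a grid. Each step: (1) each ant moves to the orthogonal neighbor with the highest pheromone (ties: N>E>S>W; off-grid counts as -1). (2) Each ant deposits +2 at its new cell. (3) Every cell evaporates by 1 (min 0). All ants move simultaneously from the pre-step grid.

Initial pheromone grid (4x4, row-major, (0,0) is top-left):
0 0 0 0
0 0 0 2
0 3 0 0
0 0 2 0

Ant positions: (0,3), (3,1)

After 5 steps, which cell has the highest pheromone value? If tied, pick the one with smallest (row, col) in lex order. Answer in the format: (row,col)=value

Answer: (2,1)=4

Derivation:
Step 1: ant0:(0,3)->S->(1,3) | ant1:(3,1)->N->(2,1)
  grid max=4 at (2,1)
Step 2: ant0:(1,3)->N->(0,3) | ant1:(2,1)->N->(1,1)
  grid max=3 at (2,1)
Step 3: ant0:(0,3)->S->(1,3) | ant1:(1,1)->S->(2,1)
  grid max=4 at (2,1)
Step 4: ant0:(1,3)->N->(0,3) | ant1:(2,1)->N->(1,1)
  grid max=3 at (2,1)
Step 5: ant0:(0,3)->S->(1,3) | ant1:(1,1)->S->(2,1)
  grid max=4 at (2,1)
Final grid:
  0 0 0 0
  0 0 0 3
  0 4 0 0
  0 0 0 0
Max pheromone 4 at (2,1)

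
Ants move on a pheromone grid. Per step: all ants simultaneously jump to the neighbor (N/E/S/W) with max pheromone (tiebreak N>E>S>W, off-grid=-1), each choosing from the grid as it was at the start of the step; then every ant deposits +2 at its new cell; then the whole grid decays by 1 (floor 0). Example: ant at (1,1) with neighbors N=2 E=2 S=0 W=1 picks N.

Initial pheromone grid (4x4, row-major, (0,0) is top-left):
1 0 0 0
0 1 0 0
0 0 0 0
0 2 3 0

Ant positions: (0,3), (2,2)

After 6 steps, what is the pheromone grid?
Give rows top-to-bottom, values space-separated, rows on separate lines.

After step 1: ants at (1,3),(3,2)
  0 0 0 0
  0 0 0 1
  0 0 0 0
  0 1 4 0
After step 2: ants at (0,3),(3,1)
  0 0 0 1
  0 0 0 0
  0 0 0 0
  0 2 3 0
After step 3: ants at (1,3),(3,2)
  0 0 0 0
  0 0 0 1
  0 0 0 0
  0 1 4 0
After step 4: ants at (0,3),(3,1)
  0 0 0 1
  0 0 0 0
  0 0 0 0
  0 2 3 0
After step 5: ants at (1,3),(3,2)
  0 0 0 0
  0 0 0 1
  0 0 0 0
  0 1 4 0
After step 6: ants at (0,3),(3,1)
  0 0 0 1
  0 0 0 0
  0 0 0 0
  0 2 3 0

0 0 0 1
0 0 0 0
0 0 0 0
0 2 3 0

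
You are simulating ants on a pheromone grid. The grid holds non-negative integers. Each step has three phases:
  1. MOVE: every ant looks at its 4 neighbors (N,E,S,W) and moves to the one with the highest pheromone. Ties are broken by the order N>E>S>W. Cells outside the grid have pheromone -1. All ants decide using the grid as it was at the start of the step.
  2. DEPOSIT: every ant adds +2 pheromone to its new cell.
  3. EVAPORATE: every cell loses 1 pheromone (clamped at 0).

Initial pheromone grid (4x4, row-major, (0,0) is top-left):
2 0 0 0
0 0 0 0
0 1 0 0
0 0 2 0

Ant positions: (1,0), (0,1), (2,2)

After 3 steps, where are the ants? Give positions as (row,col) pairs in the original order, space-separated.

Step 1: ant0:(1,0)->N->(0,0) | ant1:(0,1)->W->(0,0) | ant2:(2,2)->S->(3,2)
  grid max=5 at (0,0)
Step 2: ant0:(0,0)->E->(0,1) | ant1:(0,0)->E->(0,1) | ant2:(3,2)->N->(2,2)
  grid max=4 at (0,0)
Step 3: ant0:(0,1)->W->(0,0) | ant1:(0,1)->W->(0,0) | ant2:(2,2)->S->(3,2)
  grid max=7 at (0,0)

(0,0) (0,0) (3,2)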